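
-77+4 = -73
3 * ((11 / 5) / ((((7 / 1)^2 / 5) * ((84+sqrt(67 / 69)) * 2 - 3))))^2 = 6722589753 / 1210052329810807 - 16531020 * sqrt(4623) / 8470366308675649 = 0.00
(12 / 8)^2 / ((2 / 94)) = 423 / 4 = 105.75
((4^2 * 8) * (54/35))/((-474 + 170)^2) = 27/12635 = 0.00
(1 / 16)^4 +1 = 65537 / 65536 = 1.00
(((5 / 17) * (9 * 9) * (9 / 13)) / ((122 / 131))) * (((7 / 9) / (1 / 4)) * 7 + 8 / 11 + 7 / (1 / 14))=316473075 / 148291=2134.14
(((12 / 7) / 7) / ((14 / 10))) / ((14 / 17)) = 510 / 2401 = 0.21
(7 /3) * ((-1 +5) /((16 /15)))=8.75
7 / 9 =0.78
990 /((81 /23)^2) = 79.82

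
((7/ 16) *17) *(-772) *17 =-97609.75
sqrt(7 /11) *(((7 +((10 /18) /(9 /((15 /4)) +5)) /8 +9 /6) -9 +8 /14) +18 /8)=43465 *sqrt(77) /205128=1.86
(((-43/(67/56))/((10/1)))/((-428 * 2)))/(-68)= -301/4874920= -0.00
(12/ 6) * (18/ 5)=36/ 5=7.20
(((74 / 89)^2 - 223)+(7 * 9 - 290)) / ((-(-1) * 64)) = -1779487 / 253472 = -7.02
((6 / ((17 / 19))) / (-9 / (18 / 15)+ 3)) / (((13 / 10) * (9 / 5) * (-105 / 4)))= 3040 / 125307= 0.02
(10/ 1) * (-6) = -60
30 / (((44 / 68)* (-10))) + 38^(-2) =-73633 / 15884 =-4.64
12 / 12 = 1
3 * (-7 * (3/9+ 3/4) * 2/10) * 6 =-273/10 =-27.30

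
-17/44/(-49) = 17/2156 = 0.01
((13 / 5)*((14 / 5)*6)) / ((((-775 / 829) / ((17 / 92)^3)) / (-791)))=879509278011 / 3771770000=233.18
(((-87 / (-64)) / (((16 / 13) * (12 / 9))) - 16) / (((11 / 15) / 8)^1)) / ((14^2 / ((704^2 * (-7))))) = 20507190 / 7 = 2929598.57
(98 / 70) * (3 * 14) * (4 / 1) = 1176 / 5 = 235.20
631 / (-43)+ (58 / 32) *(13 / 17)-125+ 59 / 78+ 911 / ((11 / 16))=5958676687 / 5017584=1187.56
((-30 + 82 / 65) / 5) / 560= -0.01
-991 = -991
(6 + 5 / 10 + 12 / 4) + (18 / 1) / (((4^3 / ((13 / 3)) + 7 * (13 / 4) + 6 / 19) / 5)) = 11.88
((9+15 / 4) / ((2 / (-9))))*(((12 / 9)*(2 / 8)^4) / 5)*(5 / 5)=-153 / 2560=-0.06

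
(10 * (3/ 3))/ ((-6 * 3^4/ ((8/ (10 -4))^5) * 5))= -1024/ 59049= -0.02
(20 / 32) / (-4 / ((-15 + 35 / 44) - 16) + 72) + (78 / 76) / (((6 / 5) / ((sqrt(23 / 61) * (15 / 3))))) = 6645 / 766912 + 325 * sqrt(1403) / 4636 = 2.63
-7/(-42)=0.17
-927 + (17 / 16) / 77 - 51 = -977.99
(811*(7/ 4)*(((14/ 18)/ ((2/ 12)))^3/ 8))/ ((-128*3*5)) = -1947211/ 207360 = -9.39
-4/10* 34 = -68/5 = -13.60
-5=-5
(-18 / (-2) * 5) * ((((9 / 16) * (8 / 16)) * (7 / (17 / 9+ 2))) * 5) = 3645 / 32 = 113.91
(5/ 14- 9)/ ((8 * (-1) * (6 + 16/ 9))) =1089/ 7840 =0.14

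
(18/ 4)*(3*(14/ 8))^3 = 651.16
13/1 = 13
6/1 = 6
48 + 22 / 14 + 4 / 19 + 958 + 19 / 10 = 1342877 / 1330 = 1009.68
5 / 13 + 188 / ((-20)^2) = 0.85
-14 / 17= -0.82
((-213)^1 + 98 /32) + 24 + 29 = -2511 /16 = -156.94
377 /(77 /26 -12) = -41.71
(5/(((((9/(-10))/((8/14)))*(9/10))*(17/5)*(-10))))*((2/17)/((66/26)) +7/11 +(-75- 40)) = -64132000/5407479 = -11.86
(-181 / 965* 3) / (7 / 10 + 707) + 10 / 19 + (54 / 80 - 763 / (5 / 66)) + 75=-9995.40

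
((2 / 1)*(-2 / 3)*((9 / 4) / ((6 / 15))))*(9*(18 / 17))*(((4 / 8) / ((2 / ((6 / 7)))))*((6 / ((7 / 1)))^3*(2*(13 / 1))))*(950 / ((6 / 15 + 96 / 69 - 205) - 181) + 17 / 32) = 146323979685 / 300576388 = 486.81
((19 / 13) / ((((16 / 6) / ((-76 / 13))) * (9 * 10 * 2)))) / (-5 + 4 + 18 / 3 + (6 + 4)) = -0.00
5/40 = 1/8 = 0.12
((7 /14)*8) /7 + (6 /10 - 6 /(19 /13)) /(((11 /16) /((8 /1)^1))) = -294188 /7315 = -40.22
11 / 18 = 0.61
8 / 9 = 0.89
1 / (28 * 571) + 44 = 44.00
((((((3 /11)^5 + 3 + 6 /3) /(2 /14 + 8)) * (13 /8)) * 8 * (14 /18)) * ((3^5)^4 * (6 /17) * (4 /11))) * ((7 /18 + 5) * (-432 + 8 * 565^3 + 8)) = 1124134347056307129049747968 /52019473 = 21609875729735038435.51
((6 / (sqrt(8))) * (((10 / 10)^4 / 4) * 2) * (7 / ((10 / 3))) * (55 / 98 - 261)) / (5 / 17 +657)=-3905019 * sqrt(2) / 6257440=-0.88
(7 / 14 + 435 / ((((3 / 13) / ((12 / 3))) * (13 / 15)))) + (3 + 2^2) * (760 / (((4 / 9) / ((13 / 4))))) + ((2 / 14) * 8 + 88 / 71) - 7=23656396 / 497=47598.38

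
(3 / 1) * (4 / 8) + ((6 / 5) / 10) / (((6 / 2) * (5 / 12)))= 399 / 250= 1.60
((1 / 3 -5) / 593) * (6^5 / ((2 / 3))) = -54432 / 593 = -91.79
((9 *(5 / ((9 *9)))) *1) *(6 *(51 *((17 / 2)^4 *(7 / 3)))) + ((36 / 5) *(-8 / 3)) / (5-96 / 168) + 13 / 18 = 23108132351 / 11160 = 2070621.18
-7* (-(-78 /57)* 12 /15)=-728 /95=-7.66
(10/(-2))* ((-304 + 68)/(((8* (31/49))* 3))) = 14455/186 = 77.72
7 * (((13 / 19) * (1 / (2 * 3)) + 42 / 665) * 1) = 707 / 570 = 1.24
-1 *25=-25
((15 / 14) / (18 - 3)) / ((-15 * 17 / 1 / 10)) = -1 / 357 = -0.00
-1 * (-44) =44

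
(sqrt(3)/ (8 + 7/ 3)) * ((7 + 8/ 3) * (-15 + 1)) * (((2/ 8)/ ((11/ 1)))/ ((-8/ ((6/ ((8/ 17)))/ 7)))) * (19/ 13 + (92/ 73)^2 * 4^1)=800699541 * sqrt(3)/ 1511901248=0.92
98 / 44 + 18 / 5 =641 / 110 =5.83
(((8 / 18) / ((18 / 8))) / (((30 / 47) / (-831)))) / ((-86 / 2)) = 104152 / 17415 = 5.98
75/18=25/6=4.17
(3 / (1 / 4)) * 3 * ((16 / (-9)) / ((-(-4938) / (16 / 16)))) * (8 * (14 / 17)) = -3584 / 41973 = -0.09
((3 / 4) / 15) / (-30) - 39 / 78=-0.50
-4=-4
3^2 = 9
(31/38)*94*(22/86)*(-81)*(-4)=5192748/817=6355.87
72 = 72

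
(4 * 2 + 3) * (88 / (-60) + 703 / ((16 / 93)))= 44931.93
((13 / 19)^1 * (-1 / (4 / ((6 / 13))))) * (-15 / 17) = 45 / 646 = 0.07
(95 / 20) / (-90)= -0.05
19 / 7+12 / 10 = 3.91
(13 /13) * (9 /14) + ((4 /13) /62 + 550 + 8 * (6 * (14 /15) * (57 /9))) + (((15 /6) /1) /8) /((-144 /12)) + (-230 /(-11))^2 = 416669287819 /327687360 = 1271.55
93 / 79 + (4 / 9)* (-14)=-3587 / 711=-5.05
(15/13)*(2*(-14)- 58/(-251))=-104550/3263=-32.04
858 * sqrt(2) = 1213.40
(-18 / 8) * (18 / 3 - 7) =9 / 4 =2.25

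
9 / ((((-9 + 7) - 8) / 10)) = -9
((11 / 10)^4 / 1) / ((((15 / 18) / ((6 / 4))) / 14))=922383 / 25000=36.90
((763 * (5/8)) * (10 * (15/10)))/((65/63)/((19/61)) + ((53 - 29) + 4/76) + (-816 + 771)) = -3605175/8888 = -405.62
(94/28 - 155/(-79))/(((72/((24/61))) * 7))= 1961/472262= 0.00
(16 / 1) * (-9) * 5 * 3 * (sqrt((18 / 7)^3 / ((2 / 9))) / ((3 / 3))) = -349920 * sqrt(7) / 49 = -18893.90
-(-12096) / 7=1728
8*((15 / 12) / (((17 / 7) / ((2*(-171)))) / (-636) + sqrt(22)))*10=-2588392800 / 51001764814943 + 231826203705600*sqrt(22) / 51001764814943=21.32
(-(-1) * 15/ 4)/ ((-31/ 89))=-1335/ 124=-10.77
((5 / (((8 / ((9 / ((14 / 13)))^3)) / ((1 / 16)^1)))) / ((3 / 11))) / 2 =29362905 / 702464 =41.80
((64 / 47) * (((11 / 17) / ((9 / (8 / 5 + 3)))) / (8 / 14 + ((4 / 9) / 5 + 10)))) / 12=616 / 174981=0.00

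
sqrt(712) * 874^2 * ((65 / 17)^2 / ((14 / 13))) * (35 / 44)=52444861625 * sqrt(178) / 3179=220101203.43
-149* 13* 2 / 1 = -3874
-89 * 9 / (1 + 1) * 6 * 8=-19224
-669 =-669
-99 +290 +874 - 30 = 1035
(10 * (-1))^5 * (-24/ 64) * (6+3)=337500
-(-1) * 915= 915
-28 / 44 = -7 / 11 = -0.64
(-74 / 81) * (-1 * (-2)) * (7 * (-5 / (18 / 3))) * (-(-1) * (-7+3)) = -10360 / 243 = -42.63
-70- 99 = -169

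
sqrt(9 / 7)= 3*sqrt(7) / 7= 1.13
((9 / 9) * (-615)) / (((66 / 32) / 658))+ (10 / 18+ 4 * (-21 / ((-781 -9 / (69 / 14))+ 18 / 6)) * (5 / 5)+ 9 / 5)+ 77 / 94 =-20467671935407 / 104320260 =-196200.35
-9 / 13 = -0.69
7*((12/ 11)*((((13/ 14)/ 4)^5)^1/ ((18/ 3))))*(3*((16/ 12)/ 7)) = 371293/ 757256192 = 0.00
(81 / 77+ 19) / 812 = 386 / 15631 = 0.02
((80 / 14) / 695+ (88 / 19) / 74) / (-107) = -48436 / 73190033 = -0.00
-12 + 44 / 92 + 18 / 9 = -219 / 23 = -9.52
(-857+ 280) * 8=-4616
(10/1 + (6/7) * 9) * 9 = 1116/7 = 159.43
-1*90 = -90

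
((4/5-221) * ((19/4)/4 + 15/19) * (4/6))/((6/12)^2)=-220567/190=-1160.88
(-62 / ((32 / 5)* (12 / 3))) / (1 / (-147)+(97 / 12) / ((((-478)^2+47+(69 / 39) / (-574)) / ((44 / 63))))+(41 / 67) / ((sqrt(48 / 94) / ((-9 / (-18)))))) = -722419581092703561367174594755* sqrt(282) / 2144252191838379892329318239824-24005148930697039742929538295 / 268031523979797486541164779978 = -5.75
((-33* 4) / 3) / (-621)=44 / 621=0.07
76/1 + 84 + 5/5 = 161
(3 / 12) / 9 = 1 / 36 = 0.03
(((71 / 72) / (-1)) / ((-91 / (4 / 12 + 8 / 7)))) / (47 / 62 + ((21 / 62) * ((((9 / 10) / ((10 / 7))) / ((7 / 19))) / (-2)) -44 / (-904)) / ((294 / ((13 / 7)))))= 5397072100 / 255249425457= 0.02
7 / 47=0.15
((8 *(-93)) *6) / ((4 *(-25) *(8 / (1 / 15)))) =0.37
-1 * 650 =-650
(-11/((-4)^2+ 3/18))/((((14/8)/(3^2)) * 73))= -2376/49567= -0.05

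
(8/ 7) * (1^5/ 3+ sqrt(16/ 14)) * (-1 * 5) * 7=-80 * sqrt(14)/ 7 - 40/ 3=-56.10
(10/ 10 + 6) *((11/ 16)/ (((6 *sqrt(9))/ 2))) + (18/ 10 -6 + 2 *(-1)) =-4079/ 720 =-5.67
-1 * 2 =-2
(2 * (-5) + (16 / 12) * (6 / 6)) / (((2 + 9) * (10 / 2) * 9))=-26 / 1485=-0.02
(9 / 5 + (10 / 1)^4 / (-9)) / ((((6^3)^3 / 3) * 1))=-0.00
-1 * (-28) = 28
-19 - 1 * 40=-59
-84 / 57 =-28 / 19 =-1.47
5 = 5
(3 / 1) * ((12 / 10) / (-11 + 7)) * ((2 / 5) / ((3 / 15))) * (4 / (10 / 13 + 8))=-78 / 95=-0.82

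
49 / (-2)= -24.50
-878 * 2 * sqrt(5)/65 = -1756 * sqrt(5)/65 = -60.41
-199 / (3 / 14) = -2786 / 3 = -928.67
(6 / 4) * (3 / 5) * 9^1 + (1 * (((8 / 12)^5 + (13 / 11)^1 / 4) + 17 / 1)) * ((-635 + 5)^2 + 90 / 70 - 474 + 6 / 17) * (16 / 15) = 23440410411071 / 3180870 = 7369182.15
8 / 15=0.53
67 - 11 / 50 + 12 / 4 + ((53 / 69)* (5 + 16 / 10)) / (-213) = 17086781 / 244950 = 69.76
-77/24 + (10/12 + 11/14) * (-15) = -4619/168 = -27.49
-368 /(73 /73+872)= -368 /873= -0.42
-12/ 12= -1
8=8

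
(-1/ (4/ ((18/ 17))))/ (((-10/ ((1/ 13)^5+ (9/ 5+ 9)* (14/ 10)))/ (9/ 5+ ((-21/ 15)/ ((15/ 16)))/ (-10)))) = 18104992491/ 23205812500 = 0.78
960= 960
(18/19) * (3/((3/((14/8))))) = 63/38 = 1.66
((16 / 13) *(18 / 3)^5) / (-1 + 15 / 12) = 497664 / 13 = 38281.85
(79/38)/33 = 79/1254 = 0.06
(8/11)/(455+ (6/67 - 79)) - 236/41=-5.75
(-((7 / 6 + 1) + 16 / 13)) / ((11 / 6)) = -265 / 143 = -1.85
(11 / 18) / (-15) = -11 / 270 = -0.04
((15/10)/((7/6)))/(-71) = -9/497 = -0.02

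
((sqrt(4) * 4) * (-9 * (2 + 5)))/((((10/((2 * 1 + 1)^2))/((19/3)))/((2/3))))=-9576/5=-1915.20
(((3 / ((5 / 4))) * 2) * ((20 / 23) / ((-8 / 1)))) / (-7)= 12 / 161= 0.07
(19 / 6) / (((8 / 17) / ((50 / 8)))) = 8075 / 192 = 42.06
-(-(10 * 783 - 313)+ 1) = 7516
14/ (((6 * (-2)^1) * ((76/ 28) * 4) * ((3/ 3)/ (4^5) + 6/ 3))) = -6272/ 116793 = -0.05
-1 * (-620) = 620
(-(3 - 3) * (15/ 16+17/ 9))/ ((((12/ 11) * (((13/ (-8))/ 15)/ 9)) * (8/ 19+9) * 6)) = 0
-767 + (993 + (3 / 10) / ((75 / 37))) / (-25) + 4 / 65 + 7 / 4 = -130798587 / 162500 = -804.91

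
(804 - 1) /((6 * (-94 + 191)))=803 /582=1.38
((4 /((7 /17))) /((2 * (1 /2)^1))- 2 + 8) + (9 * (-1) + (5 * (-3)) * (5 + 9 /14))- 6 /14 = -78.36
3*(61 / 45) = 61 / 15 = 4.07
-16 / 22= -8 / 11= -0.73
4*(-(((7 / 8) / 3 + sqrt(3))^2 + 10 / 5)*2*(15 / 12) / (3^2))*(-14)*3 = 245*sqrt(3) / 9 + 102515 / 432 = 284.45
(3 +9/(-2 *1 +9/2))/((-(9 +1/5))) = -33/46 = -0.72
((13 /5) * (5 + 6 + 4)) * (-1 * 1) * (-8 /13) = 24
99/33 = 3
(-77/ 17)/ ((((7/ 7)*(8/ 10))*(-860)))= 77/ 11696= 0.01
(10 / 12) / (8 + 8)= 5 / 96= 0.05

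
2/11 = 0.18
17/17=1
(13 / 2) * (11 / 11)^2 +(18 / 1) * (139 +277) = 14989 / 2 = 7494.50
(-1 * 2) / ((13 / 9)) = -18 / 13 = -1.38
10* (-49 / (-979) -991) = -9701400 / 979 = -9909.50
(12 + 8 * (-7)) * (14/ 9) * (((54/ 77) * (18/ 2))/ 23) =-432/ 23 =-18.78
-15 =-15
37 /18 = 2.06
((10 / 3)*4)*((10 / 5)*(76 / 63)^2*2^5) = 14786560 / 11907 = 1241.84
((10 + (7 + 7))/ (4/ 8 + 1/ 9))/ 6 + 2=8.55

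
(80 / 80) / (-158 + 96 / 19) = -19 / 2906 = -0.01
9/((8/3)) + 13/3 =185/24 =7.71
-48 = -48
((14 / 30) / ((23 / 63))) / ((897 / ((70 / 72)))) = 343 / 247572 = 0.00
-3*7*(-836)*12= 210672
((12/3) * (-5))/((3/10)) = -200/3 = -66.67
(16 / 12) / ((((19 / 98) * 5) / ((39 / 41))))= 5096 / 3895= 1.31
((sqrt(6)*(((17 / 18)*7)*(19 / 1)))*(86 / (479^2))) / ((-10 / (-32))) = 1555568*sqrt(6) / 10324845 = 0.37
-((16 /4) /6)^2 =-0.44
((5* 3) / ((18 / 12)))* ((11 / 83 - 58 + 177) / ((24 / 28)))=115360 / 83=1389.88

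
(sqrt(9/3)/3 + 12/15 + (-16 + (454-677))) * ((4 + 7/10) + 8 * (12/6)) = -4918.79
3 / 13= 0.23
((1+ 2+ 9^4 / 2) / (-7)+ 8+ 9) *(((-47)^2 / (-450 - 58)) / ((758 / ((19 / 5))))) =9.85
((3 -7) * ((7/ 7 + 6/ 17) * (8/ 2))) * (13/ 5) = -4784/ 85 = -56.28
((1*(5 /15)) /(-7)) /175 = -1 /3675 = -0.00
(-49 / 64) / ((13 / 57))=-2793 / 832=-3.36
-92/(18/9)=-46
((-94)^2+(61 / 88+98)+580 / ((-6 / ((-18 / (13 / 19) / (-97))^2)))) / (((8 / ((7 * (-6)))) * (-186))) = 8744697029971 / 34702800704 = 251.99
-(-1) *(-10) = -10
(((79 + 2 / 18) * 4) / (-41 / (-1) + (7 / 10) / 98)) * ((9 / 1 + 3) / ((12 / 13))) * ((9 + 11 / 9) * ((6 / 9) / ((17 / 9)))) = 953738240 / 2635119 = 361.93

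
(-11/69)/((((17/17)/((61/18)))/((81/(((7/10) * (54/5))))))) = -16775/2898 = -5.79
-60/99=-20/33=-0.61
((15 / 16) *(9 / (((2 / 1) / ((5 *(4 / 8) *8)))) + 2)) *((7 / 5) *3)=1449 / 4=362.25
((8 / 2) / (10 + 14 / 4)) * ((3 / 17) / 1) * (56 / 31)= 448 / 4743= 0.09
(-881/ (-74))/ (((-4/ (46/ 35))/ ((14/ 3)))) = -20263/ 1110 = -18.25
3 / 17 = 0.18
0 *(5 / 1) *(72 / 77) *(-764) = 0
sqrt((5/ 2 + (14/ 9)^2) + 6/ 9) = 2.36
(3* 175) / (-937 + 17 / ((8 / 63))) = -168 / 257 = -0.65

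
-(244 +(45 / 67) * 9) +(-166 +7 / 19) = -529156 / 1273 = -415.68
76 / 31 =2.45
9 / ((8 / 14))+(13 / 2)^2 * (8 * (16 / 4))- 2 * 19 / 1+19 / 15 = 79861 / 60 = 1331.02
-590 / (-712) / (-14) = -295 / 4984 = -0.06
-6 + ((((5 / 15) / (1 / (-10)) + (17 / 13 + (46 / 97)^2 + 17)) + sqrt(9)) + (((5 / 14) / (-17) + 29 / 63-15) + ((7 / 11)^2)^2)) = -8429385324421 / 3835986127974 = -2.20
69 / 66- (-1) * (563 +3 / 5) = 564.65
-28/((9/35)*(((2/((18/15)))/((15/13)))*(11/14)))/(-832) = 1715/14872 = 0.12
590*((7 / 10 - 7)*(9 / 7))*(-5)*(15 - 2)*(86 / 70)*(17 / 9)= 5046093 / 7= 720870.43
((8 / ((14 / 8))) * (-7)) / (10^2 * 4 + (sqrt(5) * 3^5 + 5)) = 8 / 81 - 8 * sqrt(5) / 135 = -0.03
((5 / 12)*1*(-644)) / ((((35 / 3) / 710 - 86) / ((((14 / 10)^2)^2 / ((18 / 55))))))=301904141 / 8241525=36.63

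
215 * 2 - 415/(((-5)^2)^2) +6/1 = 54417/125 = 435.34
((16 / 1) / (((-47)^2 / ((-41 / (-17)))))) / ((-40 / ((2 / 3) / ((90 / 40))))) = -656 / 5069655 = -0.00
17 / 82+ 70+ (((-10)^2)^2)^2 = 8200005757 / 82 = 100000070.21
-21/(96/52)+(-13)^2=1261/8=157.62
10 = 10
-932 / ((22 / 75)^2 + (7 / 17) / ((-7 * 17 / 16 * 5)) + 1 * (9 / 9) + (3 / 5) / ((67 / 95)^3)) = -113920189486875 / 340461445972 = -334.61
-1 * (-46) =46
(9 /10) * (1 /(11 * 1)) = 9 /110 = 0.08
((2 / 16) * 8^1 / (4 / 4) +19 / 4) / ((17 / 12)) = 69 / 17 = 4.06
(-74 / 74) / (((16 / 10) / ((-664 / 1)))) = 415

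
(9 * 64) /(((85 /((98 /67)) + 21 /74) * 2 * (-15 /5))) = -1.64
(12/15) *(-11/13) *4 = -176/65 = -2.71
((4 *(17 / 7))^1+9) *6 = 786 / 7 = 112.29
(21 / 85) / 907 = 21 / 77095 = 0.00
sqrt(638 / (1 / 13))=91.07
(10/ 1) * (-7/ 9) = -70/ 9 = -7.78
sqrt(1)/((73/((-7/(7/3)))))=-0.04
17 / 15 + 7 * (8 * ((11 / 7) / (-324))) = 349 / 405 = 0.86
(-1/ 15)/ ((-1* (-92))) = -1/ 1380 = -0.00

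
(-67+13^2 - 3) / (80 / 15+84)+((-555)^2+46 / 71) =5861133115 / 19028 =308026.76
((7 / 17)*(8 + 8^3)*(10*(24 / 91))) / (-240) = -40 / 17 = -2.35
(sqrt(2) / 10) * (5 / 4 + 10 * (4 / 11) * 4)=139 * sqrt(2) / 88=2.23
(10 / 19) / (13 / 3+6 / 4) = 12 / 133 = 0.09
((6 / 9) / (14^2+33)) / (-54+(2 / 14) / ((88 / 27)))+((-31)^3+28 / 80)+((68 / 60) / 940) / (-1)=-1598550696073043 / 53659474650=-29790.65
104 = 104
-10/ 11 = -0.91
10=10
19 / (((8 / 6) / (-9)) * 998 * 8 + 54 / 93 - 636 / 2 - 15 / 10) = -31806 / 2513903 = -0.01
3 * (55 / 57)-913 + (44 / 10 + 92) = -77302 / 95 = -813.71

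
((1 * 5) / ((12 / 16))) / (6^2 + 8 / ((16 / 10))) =20 / 123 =0.16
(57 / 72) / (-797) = -19 / 19128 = -0.00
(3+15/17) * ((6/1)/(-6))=-66/17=-3.88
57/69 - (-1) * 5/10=61/46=1.33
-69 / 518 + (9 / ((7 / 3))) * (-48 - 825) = -249189 / 74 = -3367.42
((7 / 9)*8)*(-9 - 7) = -896 / 9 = -99.56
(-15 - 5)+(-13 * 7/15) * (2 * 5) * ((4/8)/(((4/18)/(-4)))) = 526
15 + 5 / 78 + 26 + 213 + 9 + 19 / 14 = 72187 / 273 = 264.42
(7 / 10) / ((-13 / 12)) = -42 / 65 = -0.65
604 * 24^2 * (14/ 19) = 4870656/ 19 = 256350.32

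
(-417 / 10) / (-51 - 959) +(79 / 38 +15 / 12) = 161687 / 47975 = 3.37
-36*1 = -36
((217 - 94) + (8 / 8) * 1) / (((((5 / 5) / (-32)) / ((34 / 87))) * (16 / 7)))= -59024 / 87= -678.44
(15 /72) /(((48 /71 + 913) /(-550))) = -97625 /778452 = -0.13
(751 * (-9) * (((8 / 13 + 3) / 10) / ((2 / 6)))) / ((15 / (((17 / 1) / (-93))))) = 1800147 / 20150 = 89.34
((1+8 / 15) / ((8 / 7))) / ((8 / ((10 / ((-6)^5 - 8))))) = -23 / 106752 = -0.00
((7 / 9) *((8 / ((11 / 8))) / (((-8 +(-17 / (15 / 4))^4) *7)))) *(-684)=-1.07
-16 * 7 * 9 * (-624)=628992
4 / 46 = 2 / 23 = 0.09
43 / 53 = 0.81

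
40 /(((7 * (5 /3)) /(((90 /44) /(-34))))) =-270 /1309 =-0.21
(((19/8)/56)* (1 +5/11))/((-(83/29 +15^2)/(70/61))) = -2755/8867936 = -0.00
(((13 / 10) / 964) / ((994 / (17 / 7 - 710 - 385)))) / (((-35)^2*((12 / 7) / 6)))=-3107 / 733634125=-0.00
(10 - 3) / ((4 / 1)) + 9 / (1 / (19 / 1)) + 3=703 / 4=175.75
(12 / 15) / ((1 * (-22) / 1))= -2 / 55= -0.04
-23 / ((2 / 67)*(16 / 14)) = -10787 / 16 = -674.19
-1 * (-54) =54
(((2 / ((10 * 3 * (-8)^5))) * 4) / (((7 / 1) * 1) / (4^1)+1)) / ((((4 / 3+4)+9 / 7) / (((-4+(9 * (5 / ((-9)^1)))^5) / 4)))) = 21903 / 62627840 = 0.00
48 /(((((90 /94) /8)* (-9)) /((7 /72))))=-5264 /1215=-4.33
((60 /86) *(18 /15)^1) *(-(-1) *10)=360 /43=8.37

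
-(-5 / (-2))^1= -5 / 2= -2.50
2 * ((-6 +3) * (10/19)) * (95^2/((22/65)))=-926250/11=-84204.55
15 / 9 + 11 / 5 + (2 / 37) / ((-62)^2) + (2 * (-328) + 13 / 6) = -346662964 / 533355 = -649.97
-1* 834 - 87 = -921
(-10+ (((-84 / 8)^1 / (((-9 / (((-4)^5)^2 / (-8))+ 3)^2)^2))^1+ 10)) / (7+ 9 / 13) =-479615345916448342016 / 28463296600109970703125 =-0.02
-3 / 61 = -0.05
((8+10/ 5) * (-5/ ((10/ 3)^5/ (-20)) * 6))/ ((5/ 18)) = 6561/ 125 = 52.49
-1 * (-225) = 225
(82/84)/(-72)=-41/3024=-0.01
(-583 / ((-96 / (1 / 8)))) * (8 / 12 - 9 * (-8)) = 63547 / 1152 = 55.16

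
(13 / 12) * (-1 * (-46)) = 299 / 6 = 49.83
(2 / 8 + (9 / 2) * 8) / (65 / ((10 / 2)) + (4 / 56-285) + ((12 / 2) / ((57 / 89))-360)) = -19285 / 331202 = -0.06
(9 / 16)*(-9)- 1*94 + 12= -1393 / 16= -87.06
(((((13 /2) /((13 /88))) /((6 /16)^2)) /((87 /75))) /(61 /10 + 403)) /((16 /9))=44000 /118639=0.37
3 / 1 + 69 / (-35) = 36 / 35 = 1.03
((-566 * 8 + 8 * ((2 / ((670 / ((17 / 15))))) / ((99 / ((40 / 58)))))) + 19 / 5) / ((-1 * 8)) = 13053922547 / 23082840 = 565.52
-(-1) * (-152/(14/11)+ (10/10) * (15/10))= -1651/14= -117.93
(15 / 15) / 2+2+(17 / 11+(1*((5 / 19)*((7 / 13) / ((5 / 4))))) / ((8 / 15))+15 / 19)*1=13714 / 2717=5.05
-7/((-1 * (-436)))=-7/436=-0.02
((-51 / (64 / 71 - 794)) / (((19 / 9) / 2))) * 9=97767 / 178315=0.55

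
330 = 330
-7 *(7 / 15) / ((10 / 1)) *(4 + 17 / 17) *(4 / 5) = -98 / 75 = -1.31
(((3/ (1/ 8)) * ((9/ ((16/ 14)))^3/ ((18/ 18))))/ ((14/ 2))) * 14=750141/ 32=23441.91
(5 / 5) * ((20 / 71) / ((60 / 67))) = 67 / 213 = 0.31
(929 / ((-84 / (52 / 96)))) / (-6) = 12077 / 12096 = 1.00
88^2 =7744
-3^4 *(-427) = 34587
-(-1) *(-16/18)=-8/9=-0.89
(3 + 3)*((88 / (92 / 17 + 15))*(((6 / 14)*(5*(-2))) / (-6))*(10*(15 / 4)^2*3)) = 18933750 / 2429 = 7794.87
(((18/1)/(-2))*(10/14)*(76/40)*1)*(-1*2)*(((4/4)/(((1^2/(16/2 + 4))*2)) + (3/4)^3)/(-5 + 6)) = 70281/448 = 156.88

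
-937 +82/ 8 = -3707/ 4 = -926.75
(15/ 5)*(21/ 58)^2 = 1323/ 3364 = 0.39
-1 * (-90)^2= -8100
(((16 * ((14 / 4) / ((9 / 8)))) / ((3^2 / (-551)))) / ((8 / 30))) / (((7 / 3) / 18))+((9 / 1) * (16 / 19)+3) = -1674839 / 19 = -88149.42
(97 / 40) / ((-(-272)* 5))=97 / 54400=0.00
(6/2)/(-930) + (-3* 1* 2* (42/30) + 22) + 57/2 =42.10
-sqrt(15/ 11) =-sqrt(165)/ 11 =-1.17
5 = 5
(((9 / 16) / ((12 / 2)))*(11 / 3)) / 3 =11 / 96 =0.11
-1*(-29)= 29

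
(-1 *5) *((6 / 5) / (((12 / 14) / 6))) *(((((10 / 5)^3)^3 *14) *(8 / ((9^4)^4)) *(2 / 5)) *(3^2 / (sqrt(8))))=-0.00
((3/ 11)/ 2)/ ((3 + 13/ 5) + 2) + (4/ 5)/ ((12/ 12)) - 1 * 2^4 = -63461/ 4180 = -15.18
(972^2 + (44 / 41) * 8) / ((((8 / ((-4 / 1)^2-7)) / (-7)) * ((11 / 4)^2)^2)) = -78092775936 / 600281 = -130093.70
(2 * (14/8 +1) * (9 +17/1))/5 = 143/5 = 28.60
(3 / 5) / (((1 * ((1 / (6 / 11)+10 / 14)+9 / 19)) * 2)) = 1197 / 12055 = 0.10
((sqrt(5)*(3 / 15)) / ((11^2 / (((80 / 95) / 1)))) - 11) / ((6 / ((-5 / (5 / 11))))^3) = 14641 / 216 - 22*sqrt(5) / 2565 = 67.76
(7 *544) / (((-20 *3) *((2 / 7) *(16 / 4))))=-833 / 15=-55.53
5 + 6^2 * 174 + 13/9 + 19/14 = 790247/126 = 6271.80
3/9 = 0.33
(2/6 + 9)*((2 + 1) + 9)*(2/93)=224/93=2.41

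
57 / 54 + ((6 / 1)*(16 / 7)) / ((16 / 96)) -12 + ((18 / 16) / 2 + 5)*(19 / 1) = 177.03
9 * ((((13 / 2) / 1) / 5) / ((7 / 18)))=1053 / 35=30.09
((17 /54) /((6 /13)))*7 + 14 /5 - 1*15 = -12029 /1620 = -7.43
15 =15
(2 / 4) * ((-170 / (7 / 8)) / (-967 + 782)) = 136 / 259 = 0.53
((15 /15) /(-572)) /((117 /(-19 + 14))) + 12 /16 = 25099 /33462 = 0.75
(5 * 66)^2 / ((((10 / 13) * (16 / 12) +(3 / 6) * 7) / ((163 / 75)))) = 18460728 / 353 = 52296.68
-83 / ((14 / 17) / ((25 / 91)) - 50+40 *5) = -0.54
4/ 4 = 1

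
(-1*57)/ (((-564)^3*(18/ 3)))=19/ 358812288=0.00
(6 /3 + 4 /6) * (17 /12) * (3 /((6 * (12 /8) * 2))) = 17 /27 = 0.63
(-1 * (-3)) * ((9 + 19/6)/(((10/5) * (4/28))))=511/4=127.75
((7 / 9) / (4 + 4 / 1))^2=49 / 5184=0.01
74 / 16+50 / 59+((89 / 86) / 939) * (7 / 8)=208624339 / 38115888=5.47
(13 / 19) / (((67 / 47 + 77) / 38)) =0.33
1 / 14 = 0.07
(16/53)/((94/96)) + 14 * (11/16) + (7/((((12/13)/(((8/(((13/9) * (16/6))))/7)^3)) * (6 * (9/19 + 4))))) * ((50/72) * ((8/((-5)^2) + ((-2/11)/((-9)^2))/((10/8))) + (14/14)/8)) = 49057042342793/4937511138560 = 9.94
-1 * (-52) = 52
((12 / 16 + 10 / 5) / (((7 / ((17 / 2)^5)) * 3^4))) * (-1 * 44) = -171802697 / 18144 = -9468.84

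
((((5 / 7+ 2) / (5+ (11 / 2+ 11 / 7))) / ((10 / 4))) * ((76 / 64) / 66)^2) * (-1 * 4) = -6859 / 58893120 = -0.00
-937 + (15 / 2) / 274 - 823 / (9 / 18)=-1415469 / 548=-2582.97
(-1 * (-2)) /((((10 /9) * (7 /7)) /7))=63 /5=12.60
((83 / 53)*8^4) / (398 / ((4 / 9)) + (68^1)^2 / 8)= 4.35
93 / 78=31 / 26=1.19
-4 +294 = 290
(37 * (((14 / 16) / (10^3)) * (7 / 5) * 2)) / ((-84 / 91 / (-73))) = 1720537 / 240000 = 7.17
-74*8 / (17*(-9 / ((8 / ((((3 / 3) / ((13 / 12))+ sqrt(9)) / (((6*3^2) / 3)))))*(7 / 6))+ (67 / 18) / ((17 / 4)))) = -3878784 / 74143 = -52.31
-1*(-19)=19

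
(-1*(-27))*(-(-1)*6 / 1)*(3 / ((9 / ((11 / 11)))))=54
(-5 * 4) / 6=-10 / 3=-3.33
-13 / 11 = -1.18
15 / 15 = 1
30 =30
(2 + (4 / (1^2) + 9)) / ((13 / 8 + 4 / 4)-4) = -120 / 11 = -10.91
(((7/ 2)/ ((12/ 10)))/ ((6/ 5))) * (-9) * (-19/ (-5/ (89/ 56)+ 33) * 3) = 887775/ 21256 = 41.77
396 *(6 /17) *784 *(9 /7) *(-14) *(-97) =3252420864 /17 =191318874.35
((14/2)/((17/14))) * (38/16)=13.69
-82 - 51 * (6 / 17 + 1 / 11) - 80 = -184.64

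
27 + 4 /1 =31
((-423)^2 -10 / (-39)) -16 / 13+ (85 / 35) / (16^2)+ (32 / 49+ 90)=87578806561 / 489216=179018.69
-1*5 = -5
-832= -832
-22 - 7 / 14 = -45 / 2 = -22.50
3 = 3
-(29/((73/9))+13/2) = -1471/146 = -10.08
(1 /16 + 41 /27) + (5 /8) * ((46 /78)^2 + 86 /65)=191669 /73008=2.63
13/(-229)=-13/229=-0.06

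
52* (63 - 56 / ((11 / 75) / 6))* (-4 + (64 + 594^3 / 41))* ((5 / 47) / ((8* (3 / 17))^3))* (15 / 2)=-227814943179635175 / 1356608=-167929824370.51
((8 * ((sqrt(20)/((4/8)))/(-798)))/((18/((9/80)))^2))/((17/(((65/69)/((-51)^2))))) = -13 * sqrt(5)/389548232640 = -0.00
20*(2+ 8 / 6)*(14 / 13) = 2800 / 39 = 71.79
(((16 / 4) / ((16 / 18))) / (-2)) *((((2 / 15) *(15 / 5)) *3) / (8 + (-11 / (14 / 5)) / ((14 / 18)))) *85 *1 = -1323 / 17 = -77.82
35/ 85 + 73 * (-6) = -7439/ 17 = -437.59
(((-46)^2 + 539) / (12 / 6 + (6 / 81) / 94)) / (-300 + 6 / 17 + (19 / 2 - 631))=-114552630 / 79518941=-1.44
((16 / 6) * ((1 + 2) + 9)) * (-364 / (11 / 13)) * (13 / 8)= -246064 / 11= -22369.45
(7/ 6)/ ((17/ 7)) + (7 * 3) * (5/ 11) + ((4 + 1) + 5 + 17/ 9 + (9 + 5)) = 35.91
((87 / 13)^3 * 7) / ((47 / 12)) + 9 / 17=941271615 / 1755403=536.21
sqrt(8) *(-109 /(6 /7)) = -763 *sqrt(2) /3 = -359.68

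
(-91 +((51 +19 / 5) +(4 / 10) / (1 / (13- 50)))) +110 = 59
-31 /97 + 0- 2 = -2.32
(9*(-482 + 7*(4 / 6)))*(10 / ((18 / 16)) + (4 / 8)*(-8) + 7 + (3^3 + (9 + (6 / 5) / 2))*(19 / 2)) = -23171908 / 15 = -1544793.87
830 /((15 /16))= 2656 /3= 885.33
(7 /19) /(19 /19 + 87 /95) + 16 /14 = 243 /182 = 1.34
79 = 79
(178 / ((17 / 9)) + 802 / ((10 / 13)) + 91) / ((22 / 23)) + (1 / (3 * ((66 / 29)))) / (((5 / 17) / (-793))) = 14957629 / 16830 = 888.75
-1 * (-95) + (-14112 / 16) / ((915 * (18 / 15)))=5746 / 61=94.20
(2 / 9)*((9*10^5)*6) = 1200000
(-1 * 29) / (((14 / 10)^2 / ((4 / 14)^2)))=-2900 / 2401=-1.21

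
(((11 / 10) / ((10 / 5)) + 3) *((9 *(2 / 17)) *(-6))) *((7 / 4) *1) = -13419 / 340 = -39.47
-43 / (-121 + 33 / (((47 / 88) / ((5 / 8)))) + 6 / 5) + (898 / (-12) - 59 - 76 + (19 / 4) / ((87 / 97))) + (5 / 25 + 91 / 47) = -157479854441 / 780099420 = -201.87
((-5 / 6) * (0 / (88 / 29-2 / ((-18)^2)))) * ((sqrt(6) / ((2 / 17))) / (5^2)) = 0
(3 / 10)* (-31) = -93 / 10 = -9.30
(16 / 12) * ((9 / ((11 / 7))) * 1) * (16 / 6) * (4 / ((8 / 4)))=448 / 11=40.73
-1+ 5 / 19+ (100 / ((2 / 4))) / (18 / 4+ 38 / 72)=39.04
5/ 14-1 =-9/ 14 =-0.64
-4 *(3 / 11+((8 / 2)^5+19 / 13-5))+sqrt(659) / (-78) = -583860 / 143-sqrt(659) / 78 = -4083.27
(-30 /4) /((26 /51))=-765 /52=-14.71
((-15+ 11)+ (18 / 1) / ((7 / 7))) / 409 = 14 / 409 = 0.03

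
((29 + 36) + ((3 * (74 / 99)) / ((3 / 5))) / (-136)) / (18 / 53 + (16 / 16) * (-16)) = -4636387 / 1117512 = -4.15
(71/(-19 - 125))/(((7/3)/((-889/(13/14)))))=63119/312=202.30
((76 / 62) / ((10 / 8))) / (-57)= -8 / 465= -0.02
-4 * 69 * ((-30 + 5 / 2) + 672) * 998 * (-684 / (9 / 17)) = 229363896912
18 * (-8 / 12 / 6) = -2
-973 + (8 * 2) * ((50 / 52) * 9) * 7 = -49 / 13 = -3.77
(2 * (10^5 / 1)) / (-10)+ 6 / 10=-99997 / 5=-19999.40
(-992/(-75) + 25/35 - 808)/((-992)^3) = 416881/512500531200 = 0.00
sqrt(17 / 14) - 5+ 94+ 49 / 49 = sqrt(238) / 14+ 90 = 91.10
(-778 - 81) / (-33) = 859 / 33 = 26.03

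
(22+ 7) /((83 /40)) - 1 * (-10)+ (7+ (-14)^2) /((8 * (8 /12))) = 82387 /1328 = 62.04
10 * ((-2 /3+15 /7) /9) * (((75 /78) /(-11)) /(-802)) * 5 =19375 /21675654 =0.00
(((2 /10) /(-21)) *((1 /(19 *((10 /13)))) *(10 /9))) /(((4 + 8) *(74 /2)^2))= -13 /294964740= -0.00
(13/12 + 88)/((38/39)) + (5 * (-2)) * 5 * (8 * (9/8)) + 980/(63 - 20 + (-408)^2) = -358.57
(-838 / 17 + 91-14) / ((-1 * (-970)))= 471 / 16490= 0.03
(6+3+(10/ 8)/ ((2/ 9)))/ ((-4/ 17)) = -1989/ 32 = -62.16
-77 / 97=-0.79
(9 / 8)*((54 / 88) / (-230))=-243 / 80960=-0.00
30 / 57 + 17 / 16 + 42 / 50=18459 / 7600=2.43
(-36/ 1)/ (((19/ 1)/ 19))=-36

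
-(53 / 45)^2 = -2809 / 2025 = -1.39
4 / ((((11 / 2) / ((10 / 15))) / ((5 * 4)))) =320 / 33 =9.70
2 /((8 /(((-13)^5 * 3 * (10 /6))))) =-1856465 /4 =-464116.25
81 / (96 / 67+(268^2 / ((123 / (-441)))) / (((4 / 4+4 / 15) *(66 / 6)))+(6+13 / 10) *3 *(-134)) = -25835535 / 6830509651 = -0.00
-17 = -17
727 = 727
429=429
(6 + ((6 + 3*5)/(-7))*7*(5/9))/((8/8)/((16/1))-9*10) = 272/4317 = 0.06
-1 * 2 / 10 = -1 / 5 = -0.20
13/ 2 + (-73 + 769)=702.50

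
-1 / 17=-0.06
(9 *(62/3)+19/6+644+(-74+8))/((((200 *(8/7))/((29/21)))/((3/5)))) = 133487/48000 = 2.78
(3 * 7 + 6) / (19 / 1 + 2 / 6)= 81 / 58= 1.40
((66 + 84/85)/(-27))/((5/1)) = -1898/3825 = -0.50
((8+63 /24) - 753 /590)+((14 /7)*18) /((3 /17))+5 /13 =6557339 /30680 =213.73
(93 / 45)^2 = 961 / 225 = 4.27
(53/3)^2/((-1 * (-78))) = 2809/702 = 4.00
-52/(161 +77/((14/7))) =-104/399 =-0.26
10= 10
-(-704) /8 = 88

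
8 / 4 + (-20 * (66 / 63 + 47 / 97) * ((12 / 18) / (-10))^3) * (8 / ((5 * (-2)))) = 13699814 / 6874875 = 1.99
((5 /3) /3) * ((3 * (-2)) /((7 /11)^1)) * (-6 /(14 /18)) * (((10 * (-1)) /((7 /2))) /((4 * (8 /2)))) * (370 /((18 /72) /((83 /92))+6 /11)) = -836079750 /257593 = -3245.74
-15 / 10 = -3 / 2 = -1.50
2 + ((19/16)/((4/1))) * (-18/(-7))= 619/224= 2.76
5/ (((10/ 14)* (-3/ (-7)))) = 16.33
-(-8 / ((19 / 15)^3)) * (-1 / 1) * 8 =-216000 / 6859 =-31.49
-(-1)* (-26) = -26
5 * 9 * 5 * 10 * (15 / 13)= 33750 / 13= 2596.15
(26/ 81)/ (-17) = -26/ 1377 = -0.02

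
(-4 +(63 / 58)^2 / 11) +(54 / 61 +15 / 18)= -14722843 / 6771732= -2.17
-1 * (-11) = 11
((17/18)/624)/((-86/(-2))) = 17/482976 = 0.00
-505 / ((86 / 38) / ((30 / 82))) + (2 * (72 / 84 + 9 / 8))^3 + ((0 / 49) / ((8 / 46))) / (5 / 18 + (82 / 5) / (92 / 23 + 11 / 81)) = -748308147 / 38701376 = -19.34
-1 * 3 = -3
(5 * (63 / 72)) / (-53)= -35 / 424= -0.08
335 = 335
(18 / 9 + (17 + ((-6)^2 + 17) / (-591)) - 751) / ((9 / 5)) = -406.72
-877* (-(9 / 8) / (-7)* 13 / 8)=-102609 / 448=-229.04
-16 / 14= -8 / 7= -1.14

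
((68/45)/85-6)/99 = -1346/22275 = -0.06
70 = 70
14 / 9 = 1.56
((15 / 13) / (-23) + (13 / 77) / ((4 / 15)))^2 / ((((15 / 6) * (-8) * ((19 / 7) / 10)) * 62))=-2882079225 / 2854440901312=-0.00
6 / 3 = 2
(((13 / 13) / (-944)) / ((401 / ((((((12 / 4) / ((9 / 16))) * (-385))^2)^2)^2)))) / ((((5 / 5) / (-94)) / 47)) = 572468277915959129066700800000000 / 155226699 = 3687949828244167770820797.00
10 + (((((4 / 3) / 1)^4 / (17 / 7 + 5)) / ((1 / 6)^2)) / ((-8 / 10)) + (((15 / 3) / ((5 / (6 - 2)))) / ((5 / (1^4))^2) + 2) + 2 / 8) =-78803 / 11700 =-6.74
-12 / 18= -2 / 3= -0.67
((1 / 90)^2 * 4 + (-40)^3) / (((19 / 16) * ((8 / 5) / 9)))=-259199998 / 855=-303157.89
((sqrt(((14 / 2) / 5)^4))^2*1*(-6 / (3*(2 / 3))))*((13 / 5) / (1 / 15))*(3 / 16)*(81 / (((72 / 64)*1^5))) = -7584759 / 1250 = -6067.81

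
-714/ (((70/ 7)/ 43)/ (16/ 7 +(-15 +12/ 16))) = 146931/ 4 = 36732.75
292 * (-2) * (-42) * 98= 2403744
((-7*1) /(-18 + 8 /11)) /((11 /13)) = 91 /190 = 0.48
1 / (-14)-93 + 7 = -1205 / 14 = -86.07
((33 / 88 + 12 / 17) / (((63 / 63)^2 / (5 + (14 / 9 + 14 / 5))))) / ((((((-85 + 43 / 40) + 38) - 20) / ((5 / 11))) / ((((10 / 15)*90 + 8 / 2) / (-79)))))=6601280 / 116869203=0.06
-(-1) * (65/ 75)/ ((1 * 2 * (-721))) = -0.00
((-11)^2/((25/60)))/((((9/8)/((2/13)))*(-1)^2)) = 7744/195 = 39.71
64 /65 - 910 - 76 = -64026 /65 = -985.02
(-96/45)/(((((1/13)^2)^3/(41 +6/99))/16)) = -6764943458.26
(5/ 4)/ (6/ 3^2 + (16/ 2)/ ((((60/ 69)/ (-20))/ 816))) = -0.00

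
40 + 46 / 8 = 183 / 4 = 45.75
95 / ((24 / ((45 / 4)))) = 1425 / 32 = 44.53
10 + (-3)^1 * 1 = 7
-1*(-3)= 3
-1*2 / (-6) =1 / 3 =0.33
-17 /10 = -1.70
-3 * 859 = -2577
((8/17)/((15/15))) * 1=8/17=0.47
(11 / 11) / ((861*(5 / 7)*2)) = 1 / 1230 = 0.00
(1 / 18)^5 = 1 / 1889568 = 0.00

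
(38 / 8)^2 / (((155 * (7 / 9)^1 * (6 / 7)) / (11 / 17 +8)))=159201 / 84320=1.89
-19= -19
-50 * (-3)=150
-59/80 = -0.74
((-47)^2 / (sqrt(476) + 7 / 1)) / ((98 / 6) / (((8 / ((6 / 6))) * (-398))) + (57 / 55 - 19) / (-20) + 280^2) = -5802601200 / 12562551418009 + 11605202400 * sqrt(119) / 87937859926063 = 0.00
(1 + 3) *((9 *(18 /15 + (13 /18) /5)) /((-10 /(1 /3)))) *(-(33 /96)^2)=14641 /76800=0.19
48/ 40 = 6/ 5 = 1.20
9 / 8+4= 5.12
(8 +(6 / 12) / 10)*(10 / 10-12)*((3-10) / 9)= 68.87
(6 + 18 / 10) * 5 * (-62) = -2418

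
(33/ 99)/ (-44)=-1/ 132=-0.01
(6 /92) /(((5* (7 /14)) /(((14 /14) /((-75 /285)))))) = -57 /575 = -0.10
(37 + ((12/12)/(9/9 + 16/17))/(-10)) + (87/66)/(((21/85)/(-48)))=-506249/2310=-219.16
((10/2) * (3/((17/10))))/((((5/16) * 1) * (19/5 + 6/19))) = 45600/6647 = 6.86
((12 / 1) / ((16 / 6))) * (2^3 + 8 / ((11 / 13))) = 864 / 11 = 78.55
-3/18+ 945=5669/6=944.83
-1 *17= -17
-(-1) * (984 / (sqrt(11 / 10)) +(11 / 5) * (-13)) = -143 / 5 +984 * sqrt(110) / 11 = 909.61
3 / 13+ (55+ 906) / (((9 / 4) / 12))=199897 / 39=5125.56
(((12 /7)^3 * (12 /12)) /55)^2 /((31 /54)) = 161243136 /11032534975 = 0.01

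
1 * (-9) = -9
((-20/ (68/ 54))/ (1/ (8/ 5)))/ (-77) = 432/ 1309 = 0.33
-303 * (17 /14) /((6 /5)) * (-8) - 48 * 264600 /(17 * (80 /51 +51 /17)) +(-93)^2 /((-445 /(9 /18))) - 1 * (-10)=-233816999719 /1451590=-161076.47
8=8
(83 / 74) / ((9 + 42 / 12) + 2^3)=83 / 1517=0.05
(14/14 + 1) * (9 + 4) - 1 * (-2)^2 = 22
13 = 13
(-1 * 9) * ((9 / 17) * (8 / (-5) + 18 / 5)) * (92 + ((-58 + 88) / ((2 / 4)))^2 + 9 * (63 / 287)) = -35201.41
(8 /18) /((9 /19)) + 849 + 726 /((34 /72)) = 3287381 /1377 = 2387.35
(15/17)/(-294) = -5/1666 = -0.00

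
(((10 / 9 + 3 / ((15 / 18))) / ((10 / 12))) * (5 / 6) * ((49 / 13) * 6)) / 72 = 2597 / 1755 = 1.48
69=69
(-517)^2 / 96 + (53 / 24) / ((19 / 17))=5082095 / 1824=2786.24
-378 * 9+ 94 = -3308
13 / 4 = 3.25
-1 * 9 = -9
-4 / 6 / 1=-2 / 3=-0.67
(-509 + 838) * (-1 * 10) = -3290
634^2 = 401956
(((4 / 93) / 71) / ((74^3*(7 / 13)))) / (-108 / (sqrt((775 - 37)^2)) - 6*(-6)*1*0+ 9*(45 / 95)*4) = 10127 / 61668059124420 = 0.00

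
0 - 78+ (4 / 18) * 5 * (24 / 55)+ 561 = 15955 / 33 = 483.48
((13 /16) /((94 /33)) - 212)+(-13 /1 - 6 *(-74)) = 219.29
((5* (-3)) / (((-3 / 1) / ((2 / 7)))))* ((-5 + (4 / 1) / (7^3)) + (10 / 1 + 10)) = 51490 / 2401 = 21.45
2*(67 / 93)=134 / 93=1.44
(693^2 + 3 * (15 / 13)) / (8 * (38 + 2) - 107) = 2254.71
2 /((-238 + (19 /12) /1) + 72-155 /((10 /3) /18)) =-24 /12017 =-0.00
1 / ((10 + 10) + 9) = 1 / 29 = 0.03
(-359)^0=1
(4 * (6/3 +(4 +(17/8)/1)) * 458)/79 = 14885/79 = 188.42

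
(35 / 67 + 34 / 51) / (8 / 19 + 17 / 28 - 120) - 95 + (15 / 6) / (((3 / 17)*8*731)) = -831569201149 / 8752662384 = -95.01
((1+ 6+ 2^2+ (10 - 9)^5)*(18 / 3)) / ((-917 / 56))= -576 / 131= -4.40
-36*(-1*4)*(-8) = -1152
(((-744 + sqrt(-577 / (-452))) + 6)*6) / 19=-4428 / 19 + 3*sqrt(65201) / 2147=-232.70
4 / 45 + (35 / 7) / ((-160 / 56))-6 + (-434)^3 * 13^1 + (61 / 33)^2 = -2571745026111 / 2420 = -1062704556.24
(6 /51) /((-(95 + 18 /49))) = -98 /79441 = -0.00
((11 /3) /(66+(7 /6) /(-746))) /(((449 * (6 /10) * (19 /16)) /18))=7877760 /2520134179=0.00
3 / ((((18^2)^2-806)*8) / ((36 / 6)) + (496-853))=9 / 415609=0.00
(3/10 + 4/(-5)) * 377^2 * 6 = -426387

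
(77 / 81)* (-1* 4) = -3.80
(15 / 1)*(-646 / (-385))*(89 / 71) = 172482 / 5467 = 31.55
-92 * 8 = -736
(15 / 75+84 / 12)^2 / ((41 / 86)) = 111456 / 1025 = 108.74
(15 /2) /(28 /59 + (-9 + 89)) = 885 /9496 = 0.09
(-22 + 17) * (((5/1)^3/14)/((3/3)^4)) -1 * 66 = -1549/14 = -110.64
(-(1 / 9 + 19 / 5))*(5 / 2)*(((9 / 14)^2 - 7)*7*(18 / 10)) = 28402 / 35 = 811.49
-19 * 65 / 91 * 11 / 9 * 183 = -63745 / 21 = -3035.48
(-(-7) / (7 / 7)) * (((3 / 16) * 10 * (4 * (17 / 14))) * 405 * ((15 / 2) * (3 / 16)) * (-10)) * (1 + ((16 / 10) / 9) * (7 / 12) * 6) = -37695375 / 64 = -588990.23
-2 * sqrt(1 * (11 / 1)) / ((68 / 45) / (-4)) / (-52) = -45 * sqrt(11) / 442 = -0.34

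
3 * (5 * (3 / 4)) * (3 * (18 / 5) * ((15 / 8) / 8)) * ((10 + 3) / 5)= 9477 / 128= 74.04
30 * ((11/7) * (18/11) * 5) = 2700/7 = 385.71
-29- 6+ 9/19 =-656/19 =-34.53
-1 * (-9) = 9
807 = 807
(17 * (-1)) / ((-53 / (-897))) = -15249 / 53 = -287.72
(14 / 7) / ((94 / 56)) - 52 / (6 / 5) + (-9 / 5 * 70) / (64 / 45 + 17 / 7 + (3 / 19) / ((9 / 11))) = -125068897 / 1706241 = -73.30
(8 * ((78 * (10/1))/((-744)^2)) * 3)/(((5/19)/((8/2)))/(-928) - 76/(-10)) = 11460800/2575517479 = 0.00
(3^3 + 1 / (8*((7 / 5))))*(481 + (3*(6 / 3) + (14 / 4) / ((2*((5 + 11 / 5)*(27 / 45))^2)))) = 34475109899 / 2612736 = 13195.02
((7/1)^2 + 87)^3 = 2515456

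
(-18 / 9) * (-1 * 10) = 20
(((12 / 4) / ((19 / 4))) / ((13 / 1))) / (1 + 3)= 3 / 247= 0.01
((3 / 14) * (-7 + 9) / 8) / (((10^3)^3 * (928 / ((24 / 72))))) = 1 / 51968000000000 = 0.00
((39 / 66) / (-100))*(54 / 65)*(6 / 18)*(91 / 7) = -117 / 5500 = -0.02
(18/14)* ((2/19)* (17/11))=306/1463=0.21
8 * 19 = 152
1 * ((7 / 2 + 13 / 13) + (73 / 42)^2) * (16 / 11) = 53068 / 4851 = 10.94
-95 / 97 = -0.98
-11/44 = -1/4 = -0.25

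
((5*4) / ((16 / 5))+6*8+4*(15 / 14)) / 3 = 19.51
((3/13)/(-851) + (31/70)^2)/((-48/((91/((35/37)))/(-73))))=10616843/1974504000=0.01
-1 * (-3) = 3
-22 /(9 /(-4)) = 88 /9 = 9.78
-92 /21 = -4.38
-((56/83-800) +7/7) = 66261/83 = 798.33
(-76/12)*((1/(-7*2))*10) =95/21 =4.52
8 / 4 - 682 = -680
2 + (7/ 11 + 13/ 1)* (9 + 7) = 2422/ 11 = 220.18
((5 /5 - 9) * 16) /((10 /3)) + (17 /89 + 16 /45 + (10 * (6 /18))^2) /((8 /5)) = -332297 /10680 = -31.11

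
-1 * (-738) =738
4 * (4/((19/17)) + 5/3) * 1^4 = 1196/57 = 20.98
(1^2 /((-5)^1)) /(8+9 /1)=-1 /85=-0.01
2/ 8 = 1/ 4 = 0.25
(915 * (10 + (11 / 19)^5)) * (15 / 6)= 23023.78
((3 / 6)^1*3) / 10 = 3 / 20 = 0.15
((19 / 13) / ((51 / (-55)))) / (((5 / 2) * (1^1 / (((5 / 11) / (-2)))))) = 0.14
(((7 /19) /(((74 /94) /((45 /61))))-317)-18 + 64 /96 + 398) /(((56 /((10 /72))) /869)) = 8945342615 /64839096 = 137.96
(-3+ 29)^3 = 17576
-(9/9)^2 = -1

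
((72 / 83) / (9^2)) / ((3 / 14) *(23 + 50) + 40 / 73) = 8176 / 12360609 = 0.00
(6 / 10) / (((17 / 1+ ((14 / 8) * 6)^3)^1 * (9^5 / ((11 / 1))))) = 88 / 924805755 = 0.00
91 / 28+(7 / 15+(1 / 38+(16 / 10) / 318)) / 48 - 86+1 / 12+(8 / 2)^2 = -6443797 / 96672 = -66.66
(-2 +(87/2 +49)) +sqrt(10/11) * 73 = 73 * sqrt(110)/11 +181/2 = 160.10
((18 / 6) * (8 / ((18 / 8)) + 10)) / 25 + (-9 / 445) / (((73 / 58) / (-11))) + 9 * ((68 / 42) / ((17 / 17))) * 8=118.37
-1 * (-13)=13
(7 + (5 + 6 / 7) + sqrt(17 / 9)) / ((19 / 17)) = 17 * sqrt(17) / 57 + 1530 / 133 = 12.73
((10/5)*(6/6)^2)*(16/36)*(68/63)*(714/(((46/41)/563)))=213471584/621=343754.56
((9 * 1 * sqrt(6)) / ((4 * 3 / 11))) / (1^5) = 33 * sqrt(6) / 4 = 20.21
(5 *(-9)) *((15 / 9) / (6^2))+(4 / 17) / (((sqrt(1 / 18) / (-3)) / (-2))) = -25 / 12+72 *sqrt(2) / 17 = 3.91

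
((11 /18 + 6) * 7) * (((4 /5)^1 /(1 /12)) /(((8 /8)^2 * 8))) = 833 /15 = 55.53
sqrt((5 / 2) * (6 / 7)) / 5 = sqrt(105) / 35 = 0.29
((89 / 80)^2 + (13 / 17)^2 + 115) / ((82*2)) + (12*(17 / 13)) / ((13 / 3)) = 222157288761 / 51263513600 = 4.33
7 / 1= 7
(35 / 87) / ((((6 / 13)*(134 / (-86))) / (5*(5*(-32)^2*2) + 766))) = -56484155 / 1943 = -29070.59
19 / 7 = 2.71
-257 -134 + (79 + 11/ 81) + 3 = -308.86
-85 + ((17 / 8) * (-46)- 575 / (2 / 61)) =-17720.25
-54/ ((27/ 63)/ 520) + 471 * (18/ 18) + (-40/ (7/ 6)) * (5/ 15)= -455423/ 7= -65060.43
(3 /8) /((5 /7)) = 21 /40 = 0.52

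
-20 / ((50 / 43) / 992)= -85312 / 5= -17062.40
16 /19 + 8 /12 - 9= -427 /57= -7.49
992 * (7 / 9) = 771.56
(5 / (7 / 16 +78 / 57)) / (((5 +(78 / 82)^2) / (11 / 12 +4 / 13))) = 61003490 / 106262793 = 0.57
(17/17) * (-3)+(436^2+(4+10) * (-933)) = 177031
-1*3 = -3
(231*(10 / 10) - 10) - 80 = 141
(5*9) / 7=45 / 7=6.43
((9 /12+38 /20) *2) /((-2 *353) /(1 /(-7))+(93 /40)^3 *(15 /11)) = 746240 /698246671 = 0.00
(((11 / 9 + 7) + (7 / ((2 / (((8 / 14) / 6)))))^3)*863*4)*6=1539592 / 9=171065.78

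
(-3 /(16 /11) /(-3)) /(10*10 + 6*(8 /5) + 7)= 5 /848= 0.01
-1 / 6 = -0.17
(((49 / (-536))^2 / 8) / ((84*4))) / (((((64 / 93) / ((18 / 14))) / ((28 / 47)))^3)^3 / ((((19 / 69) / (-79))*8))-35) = -145993773357446307037940520801 / 2285837681197224347002624036538343424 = -0.00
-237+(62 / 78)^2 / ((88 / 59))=-31665277 / 133848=-236.58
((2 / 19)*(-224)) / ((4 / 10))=-1120 / 19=-58.95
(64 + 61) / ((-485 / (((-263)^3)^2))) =-8273218598845225 / 97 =-85290913390156.96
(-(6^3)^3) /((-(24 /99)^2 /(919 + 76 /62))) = 157798753225.55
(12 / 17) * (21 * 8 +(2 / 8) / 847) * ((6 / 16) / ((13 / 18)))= 46103985 / 748748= 61.57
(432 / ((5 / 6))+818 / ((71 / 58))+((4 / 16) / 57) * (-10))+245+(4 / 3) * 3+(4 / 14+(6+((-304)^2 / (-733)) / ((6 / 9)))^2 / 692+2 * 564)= 68787958759447187 / 26332087940130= 2612.32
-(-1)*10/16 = 5/8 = 0.62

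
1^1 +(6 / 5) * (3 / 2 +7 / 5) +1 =5.48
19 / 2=9.50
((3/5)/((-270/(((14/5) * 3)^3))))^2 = 16941456/9765625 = 1.73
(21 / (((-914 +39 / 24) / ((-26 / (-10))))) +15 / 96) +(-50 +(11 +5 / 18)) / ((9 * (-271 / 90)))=482724677 / 316484640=1.53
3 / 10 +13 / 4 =71 / 20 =3.55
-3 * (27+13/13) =-84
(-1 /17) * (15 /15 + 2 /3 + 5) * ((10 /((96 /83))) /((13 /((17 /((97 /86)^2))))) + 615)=-4578720775 /18714501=-244.66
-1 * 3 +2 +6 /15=-3 /5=-0.60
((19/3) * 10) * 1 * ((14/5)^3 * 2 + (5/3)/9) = 5654438/2025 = 2792.32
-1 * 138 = -138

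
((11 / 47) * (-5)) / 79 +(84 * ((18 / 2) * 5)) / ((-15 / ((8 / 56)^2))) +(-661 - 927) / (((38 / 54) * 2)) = -559742065 / 493829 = -1133.47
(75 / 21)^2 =12.76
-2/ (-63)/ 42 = 0.00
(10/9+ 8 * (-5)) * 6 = -700/3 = -233.33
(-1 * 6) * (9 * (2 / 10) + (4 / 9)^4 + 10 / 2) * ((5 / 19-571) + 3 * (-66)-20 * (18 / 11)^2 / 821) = 31547.11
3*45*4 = 540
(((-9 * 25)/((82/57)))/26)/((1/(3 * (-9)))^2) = -9349425/2132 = -4385.28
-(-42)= 42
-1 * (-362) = 362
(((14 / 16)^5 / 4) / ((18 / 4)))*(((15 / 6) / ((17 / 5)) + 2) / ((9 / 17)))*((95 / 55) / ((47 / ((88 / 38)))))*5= 2605085 / 41582592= 0.06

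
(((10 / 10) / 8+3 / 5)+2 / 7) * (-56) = -283 / 5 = -56.60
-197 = -197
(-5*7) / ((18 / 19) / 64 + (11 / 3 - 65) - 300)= 12768 / 131809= 0.10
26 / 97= 0.27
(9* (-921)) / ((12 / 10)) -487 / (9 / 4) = -128231 / 18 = -7123.94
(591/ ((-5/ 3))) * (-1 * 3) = 5319/ 5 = 1063.80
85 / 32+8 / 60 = 1339 / 480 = 2.79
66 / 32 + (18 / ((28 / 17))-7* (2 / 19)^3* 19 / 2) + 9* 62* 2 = 45644231 / 40432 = 1128.91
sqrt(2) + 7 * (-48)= -336 + sqrt(2)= -334.59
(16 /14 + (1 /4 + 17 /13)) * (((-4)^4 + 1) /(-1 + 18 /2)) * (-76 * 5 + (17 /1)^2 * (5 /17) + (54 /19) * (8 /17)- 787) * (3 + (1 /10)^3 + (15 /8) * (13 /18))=-164591443694621 /403104000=-408310.12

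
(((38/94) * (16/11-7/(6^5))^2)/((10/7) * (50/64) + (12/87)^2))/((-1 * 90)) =-1729268287674613/206806899300312960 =-0.01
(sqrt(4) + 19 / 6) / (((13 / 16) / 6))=496 / 13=38.15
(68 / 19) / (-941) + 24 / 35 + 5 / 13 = 8676133 / 8134945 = 1.07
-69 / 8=-8.62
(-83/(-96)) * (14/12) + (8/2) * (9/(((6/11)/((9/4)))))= 86117/576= 149.51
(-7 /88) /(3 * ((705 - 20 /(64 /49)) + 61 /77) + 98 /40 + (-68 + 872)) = -490 /17727797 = -0.00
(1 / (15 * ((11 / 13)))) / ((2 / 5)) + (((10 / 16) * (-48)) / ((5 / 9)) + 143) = 89.20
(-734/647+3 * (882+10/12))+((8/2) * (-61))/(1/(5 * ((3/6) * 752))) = -590157989/1294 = -456072.63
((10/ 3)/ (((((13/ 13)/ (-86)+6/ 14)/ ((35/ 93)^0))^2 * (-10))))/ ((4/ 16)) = -1449616/ 189003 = -7.67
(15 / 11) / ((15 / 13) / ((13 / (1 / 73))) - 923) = -185055 / 125257396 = -0.00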